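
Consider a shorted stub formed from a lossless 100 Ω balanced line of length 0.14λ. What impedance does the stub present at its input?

βl = 2π × 0.14 = 50.4°
tan(βl) = 1.21
For a shorted stub, Z_in = jZ_0·tan(βl)

Z_in ≈ +j121 Ω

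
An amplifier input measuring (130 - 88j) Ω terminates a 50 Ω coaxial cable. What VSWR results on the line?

VSWR ≈ 3.92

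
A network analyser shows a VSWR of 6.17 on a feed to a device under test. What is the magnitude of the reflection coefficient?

|Γ| ≈ 0.721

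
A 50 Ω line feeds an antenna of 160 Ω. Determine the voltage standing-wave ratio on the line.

VSWR ≈ 3.2

Γ = (160 − 50)/(160 + 50) = 0.524
VSWR = (1 + 0.524)/(1 − 0.524)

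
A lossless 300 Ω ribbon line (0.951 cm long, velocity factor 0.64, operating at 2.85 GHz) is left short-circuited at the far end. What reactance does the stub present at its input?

λ = v/f = 0.64·c / 2.85 GHz = 0.0674 m
βl = 2π·l/λ = 2π × 0.141 = 50.8°
tan(βl) = 1.23
For a short-circuited stub, Z_in = jZ_0·tan(βl)

X_in ≈ 368 Ω (inductive)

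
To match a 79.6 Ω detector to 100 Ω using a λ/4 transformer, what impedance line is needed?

Z_qwt = √(Z_0·R_L) = √(100 × 79.6) = √7960

Z_qwt ≈ 89.2 Ω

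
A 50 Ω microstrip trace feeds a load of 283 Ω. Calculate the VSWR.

VSWR ≈ 5.66

Γ = (283 − 50)/(283 + 50) = 0.7
VSWR = (1 + 0.7)/(1 − 0.7)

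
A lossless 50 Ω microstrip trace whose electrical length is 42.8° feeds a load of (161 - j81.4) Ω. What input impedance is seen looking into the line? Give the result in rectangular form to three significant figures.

tan(βl) = tan(42.8°) = 0.926
Z_in = Z_0·(Z_L + jZ_0·tanβl)/(Z_0 + jZ_L·tanβl)
     = 50·(161 − j35.1)/(125 + j149)

Z_in ≈ 19.7 − j37.4 Ω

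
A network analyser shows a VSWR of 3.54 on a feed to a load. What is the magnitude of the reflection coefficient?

|Γ| = (S − 1)/(S + 1) = (3.54 − 1)/(3.54 + 1) = 2.54/4.54

|Γ| ≈ 0.559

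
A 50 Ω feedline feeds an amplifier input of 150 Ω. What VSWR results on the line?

Γ = (150 − 50)/(150 + 50) = 0.5
VSWR = (1 + 0.5)/(1 − 0.5)

VSWR ≈ 3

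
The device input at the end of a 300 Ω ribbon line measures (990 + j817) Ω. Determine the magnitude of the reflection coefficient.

|Γ| ≈ 0.7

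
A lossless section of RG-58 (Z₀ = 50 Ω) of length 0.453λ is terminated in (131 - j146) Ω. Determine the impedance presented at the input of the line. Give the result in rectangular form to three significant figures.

βl = 2π × 0.453 = 163°
tan(βl) = tan(163°) = -0.304
Z_in = Z_0·(Z_L + jZ_0·tanβl)/(Z_0 + jZ_L·tanβl)
     = 50·(131 − j161)/(5.59 − j39.9)

Z_in ≈ 221 + j133 Ω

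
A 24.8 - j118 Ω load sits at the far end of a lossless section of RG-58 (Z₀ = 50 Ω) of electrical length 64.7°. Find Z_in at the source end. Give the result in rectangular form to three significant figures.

tan(βl) = tan(64.7°) = 2.12
Z_in = Z_0·(Z_L + jZ_0·tanβl)/(Z_0 + jZ_L·tanβl)
     = 50·(24.8 − j12.2)/(300 + j52.5)

Z_in ≈ 3.67 − j2.68 Ω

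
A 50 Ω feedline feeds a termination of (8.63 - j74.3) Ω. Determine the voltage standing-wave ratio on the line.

VSWR ≈ 18.7

Γ = (Z_L − Z_0)/(Z_L + Z_0) = (-41.37 − j74.3)/(58.63 − j74.3)
|Γ| = 85/94.6 = 0.899
VSWR = (1 + |Γ|)/(1 − |Γ|) = 1.9/0.101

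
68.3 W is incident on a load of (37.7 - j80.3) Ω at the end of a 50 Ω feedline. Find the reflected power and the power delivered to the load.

|Γ| = |(-12.3 − j80.3)/(87.7 − j80.3)| = 0.683
|Γ|² = 0.467
P_refl = |Γ|²·P_inc = 31.9 W, P_del = (1 − |Γ|²)·P_inc = 36.4 W

P_reflected ≈ 31.9 W; P_delivered ≈ 36.4 W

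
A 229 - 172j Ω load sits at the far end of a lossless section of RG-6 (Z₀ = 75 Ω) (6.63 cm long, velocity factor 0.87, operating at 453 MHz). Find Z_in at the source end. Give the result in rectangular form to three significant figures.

λ = v/f = 0.87·c / 453 MHz = 0.576 m
βl = 2π·l/λ = 2π × 0.115 = 41.4°
tan(βl) = tan(41.4°) = 0.882
Z_in = Z_0·(Z_L + jZ_0·tanβl)/(Z_0 + jZ_L·tanβl)
     = 75·(229 − j106)/(227 + j202)

Z_in ≈ 24.8 − j57.1 Ω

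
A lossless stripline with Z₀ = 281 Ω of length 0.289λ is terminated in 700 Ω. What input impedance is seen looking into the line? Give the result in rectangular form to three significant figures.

βl = 2π × 0.289 = 104°
tan(βl) = tan(104°) = -4
Z_in = Z_0·(Z_L + jZ_0·tanβl)/(Z_0 + jZ_L·tanβl)
     = 281·(700 − j1120)/(281 − j2800)

Z_in ≈ 119 + j58.4 Ω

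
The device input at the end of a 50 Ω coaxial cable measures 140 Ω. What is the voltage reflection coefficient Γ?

Γ = (Z_L − Z_0)/(Z_L + Z_0) = (140 − 50)/(140 + 50) = 90/190

Γ = 0.474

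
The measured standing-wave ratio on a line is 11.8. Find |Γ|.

|Γ| ≈ 0.844

|Γ| = (S − 1)/(S + 1) = (11.8 − 1)/(11.8 + 1) = 10.8/12.8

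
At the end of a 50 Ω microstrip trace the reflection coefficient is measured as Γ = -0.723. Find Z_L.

Z_L ≈ 8.04 Ω

Z_L = Z_0·(1 + Γ)/(1 − Γ) = 50·(0.277)/(1.72)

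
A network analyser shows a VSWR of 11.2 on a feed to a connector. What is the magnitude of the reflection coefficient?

|Γ| ≈ 0.836

|Γ| = (S − 1)/(S + 1) = (11.2 − 1)/(11.2 + 1) = 10.2/12.2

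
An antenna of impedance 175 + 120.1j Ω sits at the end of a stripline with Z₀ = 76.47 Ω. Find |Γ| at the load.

Γ = (Z_L − Z_0)/(Z_L + Z_0) = (98.53 + j120.1)/(251.5 + j120.1)
|Γ| = 155/279

|Γ| ≈ 0.557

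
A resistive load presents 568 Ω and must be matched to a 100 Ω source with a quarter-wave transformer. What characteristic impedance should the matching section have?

Z_qwt = √(Z_0·R_L) = √(100 × 568) = √56800

Z_qwt ≈ 238 Ω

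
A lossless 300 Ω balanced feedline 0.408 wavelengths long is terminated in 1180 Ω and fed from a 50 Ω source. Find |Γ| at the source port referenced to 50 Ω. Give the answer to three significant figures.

|Γ| ≈ 0.89

βl = 2π × 0.408 = 147°
tan(βl) = -0.652
Z_in = Z_0·(Z_L + jZ_0·tanβl)/(Z_0 + jZ_L·tanβl) = 222 + j373 Ω
Γ_s = (Z_in − Z_s)/(Z_in + Z_s) = (172 + j373)/(272 + j373), |Γ_s| = 0.89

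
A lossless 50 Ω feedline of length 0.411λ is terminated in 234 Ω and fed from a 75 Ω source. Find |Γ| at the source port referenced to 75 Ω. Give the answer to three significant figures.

βl = 2π × 0.411 = 148°
tan(βl) = -0.626
Z_in = Z_0·(Z_L + jZ_0·tanβl)/(Z_0 + jZ_L·tanβl) = 34 + j68.3 Ω
Γ_s = (Z_in − Z_s)/(Z_in + Z_s) = (-41 + j68.3)/(109 + j68.3), |Γ_s| = 0.619

|Γ| ≈ 0.619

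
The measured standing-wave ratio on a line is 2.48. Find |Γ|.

|Γ| ≈ 0.425

|Γ| = (S − 1)/(S + 1) = (2.48 − 1)/(2.48 + 1) = 1.48/3.48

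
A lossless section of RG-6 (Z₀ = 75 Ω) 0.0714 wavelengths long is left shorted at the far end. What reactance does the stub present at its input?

βl = 2π × 0.0714 = 25.7°
tan(βl) = 0.481
For a shorted stub, Z_in = jZ_0·tan(βl)

X_in ≈ 36.1 Ω (inductive)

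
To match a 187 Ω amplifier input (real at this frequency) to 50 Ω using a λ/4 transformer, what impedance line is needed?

Z_qwt = √(Z_0·R_L) = √(50 × 187) = √9350

Z_qwt ≈ 96.7 Ω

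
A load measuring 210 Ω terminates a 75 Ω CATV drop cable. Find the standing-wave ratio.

Γ = (210 − 75)/(210 + 75) = 0.474
VSWR = (1 + 0.474)/(1 − 0.474)

VSWR ≈ 2.8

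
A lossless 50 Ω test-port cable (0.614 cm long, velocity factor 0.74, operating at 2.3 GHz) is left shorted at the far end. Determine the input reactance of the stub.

X_in ≈ 21.1 Ω (inductive)

λ = v/f = 0.74·c / 2.3 GHz = 0.0965 m
βl = 2π·l/λ = 2π × 0.0636 = 22.9°
tan(βl) = 0.422
For a shorted stub, Z_in = jZ_0·tan(βl)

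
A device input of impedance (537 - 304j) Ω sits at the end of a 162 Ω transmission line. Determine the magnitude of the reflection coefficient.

Γ = (Z_L − Z_0)/(Z_L + Z_0) = (375 − j304)/(699 − j304)
|Γ| = 483/762

|Γ| ≈ 0.633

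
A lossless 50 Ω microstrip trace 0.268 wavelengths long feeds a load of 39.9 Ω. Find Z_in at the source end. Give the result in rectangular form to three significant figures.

Z_in ≈ 62.2 − j3.17 Ω

βl = 2π × 0.268 = 96.5°
tan(βl) = tan(96.5°) = -8.8
Z_in = Z_0·(Z_L + jZ_0·tanβl)/(Z_0 + jZ_L·tanβl)
     = 50·(39.9 − j440)/(50 − j351)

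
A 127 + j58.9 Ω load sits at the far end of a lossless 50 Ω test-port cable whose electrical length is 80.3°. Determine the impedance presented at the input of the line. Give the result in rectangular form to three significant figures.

Z_in ≈ 17.5 − j15.5 Ω

tan(βl) = tan(80.3°) = 5.85
Z_in = Z_0·(Z_L + jZ_0·tanβl)/(Z_0 + jZ_L·tanβl)
     = 50·(127 + j351)/(-295 + j743)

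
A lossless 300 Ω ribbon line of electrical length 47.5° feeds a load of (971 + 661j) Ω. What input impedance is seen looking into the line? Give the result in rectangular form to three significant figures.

Z_in ≈ 147 − j333 Ω

tan(βl) = tan(47.5°) = 1.09
Z_in = Z_0·(Z_L + jZ_0·tanβl)/(Z_0 + jZ_L·tanβl)
     = 300·(971 + j988)/(-421 + j1060)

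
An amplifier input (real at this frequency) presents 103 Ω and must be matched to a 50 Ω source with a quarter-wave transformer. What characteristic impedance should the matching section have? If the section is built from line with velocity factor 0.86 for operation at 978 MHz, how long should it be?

Z_qwt ≈ 71.8 Ω; length ≈ 6.6 cm

Z_qwt = √(Z_0·R_L) = √(50 × 103) = √5150
λ = 0.86·c/f = 0.264 m, so l = λ/4 = 0.066 m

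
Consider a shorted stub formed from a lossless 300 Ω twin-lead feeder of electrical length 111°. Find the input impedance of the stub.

tan(βl) = -2.61
For a shorted stub, Z_in = jZ_0·tan(βl)

Z_in ≈ −j782 Ω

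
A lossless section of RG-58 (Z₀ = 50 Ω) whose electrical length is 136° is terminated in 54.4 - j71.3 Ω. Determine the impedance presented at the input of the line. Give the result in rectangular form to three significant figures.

Z_in ≈ 84.4 + j82.1 Ω

tan(βl) = tan(136°) = -0.966
Z_in = Z_0·(Z_L + jZ_0·tanβl)/(Z_0 + jZ_L·tanβl)
     = 50·(54.4 − j120)/(-18.9 − j52.5)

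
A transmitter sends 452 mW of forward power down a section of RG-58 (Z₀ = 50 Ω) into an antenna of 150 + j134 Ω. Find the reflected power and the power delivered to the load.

P_reflected ≈ 218 mW; P_delivered ≈ 234 mW

|Γ| = |(100 + j134)/(200 + j134)| = 0.695
|Γ|² = 0.482
P_refl = |Γ|²·P_inc = 218 mW, P_del = (1 − |Γ|²)·P_inc = 234 mW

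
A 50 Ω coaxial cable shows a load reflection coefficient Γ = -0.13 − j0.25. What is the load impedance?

Z_L ≈ 34.4 − j18.7 Ω

Z_L = Z_0·(1 + Γ)/(1 − Γ) = 50·(0.87 − j0.25)/(1.13 + j0.25)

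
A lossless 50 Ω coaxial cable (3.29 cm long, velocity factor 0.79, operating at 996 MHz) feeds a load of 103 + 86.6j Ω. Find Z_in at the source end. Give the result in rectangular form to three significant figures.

Z_in ≈ 35.1 − j57.4 Ω

λ = v/f = 0.79·c / 996 MHz = 0.238 m
βl = 2π·l/λ = 2π × 0.138 = 49.8°
tan(βl) = tan(49.8°) = 1.18
Z_in = Z_0·(Z_L + jZ_0·tanβl)/(Z_0 + jZ_L·tanβl)
     = 50·(103 + j146)/(-52.4 + j122)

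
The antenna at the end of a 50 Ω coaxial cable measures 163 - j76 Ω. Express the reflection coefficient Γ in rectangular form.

Γ ≈ 0.584 − j0.149

Γ = (Z_L − Z_0)/(Z_L + Z_0) = (113 − j76)/(213 − j76)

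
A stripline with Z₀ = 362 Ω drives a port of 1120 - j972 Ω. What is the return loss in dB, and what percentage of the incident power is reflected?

RL ≈ 3.15 dB; 48.4% of incident power reflected

Γ = (758 − j972)/(1482 − j972), |Γ| = 0.695
RL = −20·log₁₀(0.695) = 3.15 dB
P_refl/P_inc = |Γ|² = 0.484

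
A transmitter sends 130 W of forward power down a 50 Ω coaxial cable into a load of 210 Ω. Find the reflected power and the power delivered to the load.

Γ = (210 − 50)/(210 + 50) = 0.615
|Γ|² = 0.379
P_refl = |Γ|²·P_inc = 49.2 W, P_del = (1 − |Γ|²)·P_inc = 80.8 W

P_reflected ≈ 49.2 W; P_delivered ≈ 80.8 W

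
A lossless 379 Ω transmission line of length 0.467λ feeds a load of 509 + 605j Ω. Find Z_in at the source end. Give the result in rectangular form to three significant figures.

βl = 2π × 0.467 = 168°
tan(βl) = tan(168°) = -0.21
Z_in = Z_0·(Z_L + jZ_0·tanβl)/(Z_0 + jZ_L·tanβl)
     = 379·(509 + j525)/(506 − j107)

Z_in ≈ 285 + j454 Ω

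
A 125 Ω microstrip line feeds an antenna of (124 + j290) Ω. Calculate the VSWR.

VSWR ≈ 7.29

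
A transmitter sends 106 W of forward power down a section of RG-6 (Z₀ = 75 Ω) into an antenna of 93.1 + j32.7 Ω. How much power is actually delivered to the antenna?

P_delivered ≈ 101 W

|Γ| = |(18.1 + j32.7)/(168.1 + j32.7)| = 0.218
|Γ|² = 0.0476
P_refl = |Γ|²·P_inc = 5.05 W, P_del = (1 − |Γ|²)·P_inc = 101 W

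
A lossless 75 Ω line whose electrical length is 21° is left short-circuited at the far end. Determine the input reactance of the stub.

X_in ≈ 28.8 Ω (inductive)

tan(βl) = 0.384
For a short-circuited stub, Z_in = jZ_0·tan(βl)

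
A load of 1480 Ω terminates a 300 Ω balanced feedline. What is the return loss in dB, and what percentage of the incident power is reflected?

RL ≈ 3.57 dB; 43.9% of incident power reflected

Γ = (1480 − 300)/(1480 + 300) = 0.663
RL = −20·log₁₀(0.663) = 3.57 dB
P_refl/P_inc = |Γ|² = 0.439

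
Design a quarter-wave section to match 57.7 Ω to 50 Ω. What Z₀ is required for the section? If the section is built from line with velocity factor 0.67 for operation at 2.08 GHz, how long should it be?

Z_qwt = √(Z_0·R_L) = √(50 × 57.7) = √2885
λ = 0.67·c/f = 0.0966 m, so l = λ/4 = 0.0242 m

Z_qwt ≈ 53.7 Ω; length ≈ 2.42 cm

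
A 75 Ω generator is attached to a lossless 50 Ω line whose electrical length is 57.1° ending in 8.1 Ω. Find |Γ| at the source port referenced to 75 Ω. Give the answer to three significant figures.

tan(βl) = 1.55
Z_in = Z_0·(Z_L + jZ_0·tanβl)/(Z_0 + jZ_L·tanβl) = 25.8 + j70.8 Ω
Γ_s = (Z_in − Z_s)/(Z_in + Z_s) = (-49.2 + j70.8)/(101 + j70.8), |Γ_s| = 0.7

|Γ| ≈ 0.7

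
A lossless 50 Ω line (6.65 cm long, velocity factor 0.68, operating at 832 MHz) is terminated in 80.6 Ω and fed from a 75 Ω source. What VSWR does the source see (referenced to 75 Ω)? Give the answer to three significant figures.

λ = v/f = 0.68·c / 832 MHz = 0.245 m
βl = 2π·l/λ = 2π × 0.271 = 97.6°
tan(βl) = -7.46
Z_in = Z_0·(Z_L + jZ_0·tanβl)/(Z_0 + jZ_L·tanβl) = 31.4 + j4.1 Ω
Γ_s = (Z_in − Z_s)/(Z_in + Z_s) = (-43.6 + j4.1)/(106 + j4.1), |Γ_s| = 0.412
VSWR = (1 + |Γ_s|)/(1 − |Γ_s|)

VSWR ≈ 2.4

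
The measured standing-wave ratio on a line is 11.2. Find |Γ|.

|Γ| ≈ 0.836

|Γ| = (S − 1)/(S + 1) = (11.2 − 1)/(11.2 + 1) = 10.2/12.2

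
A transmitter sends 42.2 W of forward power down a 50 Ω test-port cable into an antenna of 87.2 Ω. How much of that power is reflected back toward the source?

P_reflected ≈ 3.1 W

Γ = (87.2 − 50)/(87.2 + 50) = 0.271
|Γ|² = 0.0735
P_refl = |Γ|²·P_inc = 3.1 W, P_del = (1 − |Γ|²)·P_inc = 39.1 W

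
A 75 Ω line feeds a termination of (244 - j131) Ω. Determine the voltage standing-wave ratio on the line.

VSWR ≈ 4.26

Γ = (Z_L − Z_0)/(Z_L + Z_0) = (169 − j131)/(319 − j131)
|Γ| = 214/345 = 0.62
VSWR = (1 + |Γ|)/(1 − |Γ|) = 1.62/0.38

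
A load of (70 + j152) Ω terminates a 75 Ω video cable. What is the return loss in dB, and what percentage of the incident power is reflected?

Γ = (-5 + j152)/(145 + j152), |Γ| = 0.724
RL = −20·log₁₀(0.724) = 2.81 dB
P_refl/P_inc = |Γ|² = 0.524

RL ≈ 2.81 dB; 52.4% of incident power reflected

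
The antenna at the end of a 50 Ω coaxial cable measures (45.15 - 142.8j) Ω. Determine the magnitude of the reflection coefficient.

Γ = (Z_L − Z_0)/(Z_L + Z_0) = (-4.85 − j142.8)/(95.15 − j142.8)
|Γ| = 143/172

|Γ| ≈ 0.833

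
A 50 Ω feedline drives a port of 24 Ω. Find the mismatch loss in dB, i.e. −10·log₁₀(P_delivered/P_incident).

mismatch loss ≈ 0.572 dB

Γ = (24 − 50)/(24 + 50) = -0.351
|Γ|² = 0.123, so P_del/P_inc = 1 − |Γ|² = 0.877
ML = −10·log₁₀(1 − |Γ|²)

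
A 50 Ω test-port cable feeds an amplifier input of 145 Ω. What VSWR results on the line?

VSWR ≈ 2.9

Γ = (145 − 50)/(145 + 50) = 0.487
VSWR = (1 + 0.487)/(1 − 0.487)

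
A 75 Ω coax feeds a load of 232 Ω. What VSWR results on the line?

VSWR ≈ 3.09

For a purely resistive load, VSWR = R_L/Z_0 or Z_0/R_L (whichever > 1) = 232/75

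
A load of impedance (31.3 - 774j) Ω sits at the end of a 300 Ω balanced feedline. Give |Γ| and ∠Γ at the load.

Γ = (Z_L − Z_0)/(Z_L + Z_0) = (-268.7 − j774)/(331.3 − j774)
|Γ| = 819/842 = 0.973

Γ ≈ 0.973 ∠ -42.3°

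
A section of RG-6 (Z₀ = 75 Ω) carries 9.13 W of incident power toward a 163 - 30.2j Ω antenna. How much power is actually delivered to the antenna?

|Γ| = |(88 − j30.2)/(238 − j30.2)| = 0.388
|Γ|² = 0.15
P_refl = |Γ|²·P_inc = 1.37 W, P_del = (1 − |Γ|²)·P_inc = 7.76 W

P_delivered ≈ 7.76 W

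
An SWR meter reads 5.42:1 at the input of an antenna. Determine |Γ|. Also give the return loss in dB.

|Γ| ≈ 0.688; return loss ≈ 3.24 dB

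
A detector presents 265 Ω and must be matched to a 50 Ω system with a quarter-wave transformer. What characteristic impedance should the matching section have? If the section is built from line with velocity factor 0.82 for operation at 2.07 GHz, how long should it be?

Z_qwt ≈ 115 Ω; length ≈ 2.97 cm

Z_qwt = √(Z_0·R_L) = √(50 × 265) = √13250
λ = 0.82·c/f = 0.119 m, so l = λ/4 = 0.0297 m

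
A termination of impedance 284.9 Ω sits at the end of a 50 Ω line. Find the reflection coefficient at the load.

Γ = (Z_L − Z_0)/(Z_L + Z_0) = (284.9 − 50)/(284.9 + 50) = 234.9/334.9

Γ = 0.701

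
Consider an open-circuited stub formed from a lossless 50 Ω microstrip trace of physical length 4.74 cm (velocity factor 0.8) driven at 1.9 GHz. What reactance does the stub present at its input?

λ = v/f = 0.8·c / 1.9 GHz = 0.126 m
βl = 2π·l/λ = 2π × 0.375 = 135°
tan(βl) = -0.997
For an open-circuited stub, Z_in = −jZ_0·cot(βl) = −jZ_0/tan(βl)

X_in ≈ 50.2 Ω (inductive)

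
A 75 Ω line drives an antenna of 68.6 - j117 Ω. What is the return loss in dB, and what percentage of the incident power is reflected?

RL ≈ 3.98 dB; 40% of incident power reflected

Γ = (-6.4 − j117)/(143.6 − j117), |Γ| = 0.633
RL = −20·log₁₀(0.633) = 3.98 dB
P_refl/P_inc = |Γ|² = 0.4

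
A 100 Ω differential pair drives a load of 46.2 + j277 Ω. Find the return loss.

RL ≈ 0.906 dB

Γ = (-53.8 + j277)/(146.2 + j277), |Γ| = 0.901
RL = −20·log₁₀|Γ| = −20·log₁₀(0.901)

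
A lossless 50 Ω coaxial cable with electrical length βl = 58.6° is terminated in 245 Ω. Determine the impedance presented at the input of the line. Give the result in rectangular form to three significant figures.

tan(βl) = tan(58.6°) = 1.64
Z_in = Z_0·(Z_L + jZ_0·tanβl)/(Z_0 + jZ_L·tanβl)
     = 50·(245 + j81.9)/(50 + j401)

Z_in ≈ 13.8 − j28.8 Ω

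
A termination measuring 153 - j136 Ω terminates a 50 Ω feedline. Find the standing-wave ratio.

Γ = (Z_L − Z_0)/(Z_L + Z_0) = (103 − j136)/(203 − j136)
|Γ| = 171/244 = 0.698
VSWR = (1 + |Γ|)/(1 − |Γ|) = 1.7/0.302

VSWR ≈ 5.63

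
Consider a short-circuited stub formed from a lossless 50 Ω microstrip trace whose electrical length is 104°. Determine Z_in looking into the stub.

Z_in ≈ −j201 Ω

tan(βl) = -4.01
For a short-circuited stub, Z_in = jZ_0·tan(βl)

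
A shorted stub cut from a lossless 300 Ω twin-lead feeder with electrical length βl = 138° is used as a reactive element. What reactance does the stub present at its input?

tan(βl) = -0.9
For a shorted stub, Z_in = jZ_0·tan(βl)

X_in ≈ -270 Ω (capacitive)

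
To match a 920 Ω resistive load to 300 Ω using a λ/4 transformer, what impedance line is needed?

Z_qwt ≈ 525 Ω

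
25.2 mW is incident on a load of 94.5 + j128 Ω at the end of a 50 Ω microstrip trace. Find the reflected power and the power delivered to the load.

P_reflected ≈ 12.4 mW; P_delivered ≈ 12.8 mW

|Γ| = |(44.5 + j128)/(144.5 + j128)| = 0.702
|Γ|² = 0.493
P_refl = |Γ|²·P_inc = 12.4 mW, P_del = (1 − |Γ|²)·P_inc = 12.8 mW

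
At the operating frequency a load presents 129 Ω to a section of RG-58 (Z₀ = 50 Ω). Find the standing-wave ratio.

Γ = (129 − 50)/(129 + 50) = 0.441
VSWR = (1 + 0.441)/(1 − 0.441)

VSWR ≈ 2.58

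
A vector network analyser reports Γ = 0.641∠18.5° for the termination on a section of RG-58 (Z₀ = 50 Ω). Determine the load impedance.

Z_L ≈ 151 + j104 Ω

Z_L = Z_0·(1 + Γ)/(1 − Γ) = 50·(1.61 + j0.203)/(0.392 − j0.203)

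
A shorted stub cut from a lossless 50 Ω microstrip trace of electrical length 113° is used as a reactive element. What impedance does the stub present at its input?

tan(βl) = -2.36
For a shorted stub, Z_in = jZ_0·tan(βl)

Z_in ≈ −j118 Ω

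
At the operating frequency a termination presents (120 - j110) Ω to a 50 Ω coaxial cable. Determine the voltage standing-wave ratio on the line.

VSWR ≈ 4.62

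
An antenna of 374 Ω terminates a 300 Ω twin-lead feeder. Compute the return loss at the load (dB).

RL ≈ 19.2 dB

Γ = (374 − 300)/(374 + 300) = 0.11
RL = −20·log₁₀|Γ| = −20·log₁₀(0.11)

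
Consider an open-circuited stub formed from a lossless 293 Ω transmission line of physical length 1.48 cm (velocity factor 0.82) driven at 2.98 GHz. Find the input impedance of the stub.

Z_in ≈ −j139 Ω

λ = v/f = 0.82·c / 2.98 GHz = 0.0826 m
βl = 2π·l/λ = 2π × 0.179 = 64.5°
tan(βl) = 2.1
For an open-circuited stub, Z_in = −jZ_0·cot(βl) = −jZ_0/tan(βl)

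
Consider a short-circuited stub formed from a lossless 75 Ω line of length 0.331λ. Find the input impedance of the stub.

Z_in ≈ −j134 Ω

βl = 2π × 0.331 = 119°
tan(βl) = -1.79
For a short-circuited stub, Z_in = jZ_0·tan(βl)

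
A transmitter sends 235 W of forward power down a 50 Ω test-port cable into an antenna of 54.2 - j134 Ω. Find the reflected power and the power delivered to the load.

|Γ| = |(4.2 − j134)/(104.2 − j134)| = 0.79
|Γ|² = 0.624
P_refl = |Γ|²·P_inc = 147 W, P_del = (1 − |Γ|²)·P_inc = 88.4 W

P_reflected ≈ 147 W; P_delivered ≈ 88.4 W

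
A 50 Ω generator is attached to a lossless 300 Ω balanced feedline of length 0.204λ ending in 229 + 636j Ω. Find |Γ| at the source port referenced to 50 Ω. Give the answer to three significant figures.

|Γ| ≈ 0.906

βl = 2π × 0.204 = 73.4°
tan(βl) = 3.36
Z_in = Z_0·(Z_L + jZ_0·tanβl)/(Z_0 + jZ_L·tanβl) = 63.8 − j242 Ω
Γ_s = (Z_in − Z_s)/(Z_in + Z_s) = (13.8 − j242)/(114 − j242), |Γ_s| = 0.906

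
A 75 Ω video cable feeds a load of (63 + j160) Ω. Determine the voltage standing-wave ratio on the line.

Γ = (Z_L − Z_0)/(Z_L + Z_0) = (-12 + j160)/(138 + j160)
|Γ| = 160/211 = 0.759
VSWR = (1 + |Γ|)/(1 − |Γ|) = 1.76/0.241

VSWR ≈ 7.31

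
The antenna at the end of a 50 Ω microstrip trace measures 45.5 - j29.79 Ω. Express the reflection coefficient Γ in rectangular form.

Γ = (Z_L − Z_0)/(Z_L + Z_0) = (-4.5 − j29.79)/(95.5 − j29.79)

Γ ≈ 0.0457 − j0.298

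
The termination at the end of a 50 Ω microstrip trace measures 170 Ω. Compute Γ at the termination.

Γ = 0.545

Γ = (Z_L − Z_0)/(Z_L + Z_0) = (170 − 50)/(170 + 50) = 120/220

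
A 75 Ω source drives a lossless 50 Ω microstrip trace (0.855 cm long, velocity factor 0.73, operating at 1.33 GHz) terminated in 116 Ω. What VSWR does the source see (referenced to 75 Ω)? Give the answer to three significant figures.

λ = v/f = 0.73·c / 1.33 GHz = 0.165 m
βl = 2π·l/λ = 2π × 0.0519 = 18.7°
tan(βl) = 0.338
Z_in = Z_0·(Z_L + jZ_0·tanβl)/(Z_0 + jZ_L·tanβl) = 80 − j45.9 Ω
Γ_s = (Z_in − Z_s)/(Z_in + Z_s) = (4.99 − j45.9)/(155 − j45.9), |Γ_s| = 0.285
VSWR = (1 + |Γ_s|)/(1 − |Γ_s|)

VSWR ≈ 1.8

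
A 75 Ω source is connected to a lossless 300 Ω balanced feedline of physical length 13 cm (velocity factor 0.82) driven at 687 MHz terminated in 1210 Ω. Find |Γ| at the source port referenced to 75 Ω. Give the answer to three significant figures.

λ = v/f = 0.82·c / 687 MHz = 0.358 m
βl = 2π·l/λ = 2π × 0.363 = 131°
tan(βl) = -1.16
Z_in = Z_0·(Z_L + jZ_0·tanβl)/(Z_0 + jZ_L·tanβl) = 124 + j232 Ω
Γ_s = (Z_in − Z_s)/(Z_in + Z_s) = (48.8 + j232)/(199 + j232), |Γ_s| = 0.776

|Γ| ≈ 0.776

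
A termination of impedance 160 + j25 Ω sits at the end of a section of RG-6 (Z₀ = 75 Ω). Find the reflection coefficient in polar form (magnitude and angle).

Γ ≈ 0.375 ∠ 10.3°

Γ = (Z_L − Z_0)/(Z_L + Z_0) = (85 + j25)/(235 + j25)
|Γ| = 88.6/236 = 0.375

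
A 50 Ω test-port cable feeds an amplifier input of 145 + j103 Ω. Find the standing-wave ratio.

VSWR ≈ 4.49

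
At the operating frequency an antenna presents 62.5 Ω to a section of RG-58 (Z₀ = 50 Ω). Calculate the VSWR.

Γ = (62.5 − 50)/(62.5 + 50) = 0.111
VSWR = (1 + 0.111)/(1 − 0.111)

VSWR ≈ 1.25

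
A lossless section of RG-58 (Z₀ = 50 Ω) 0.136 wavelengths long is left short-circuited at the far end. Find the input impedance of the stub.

Z_in ≈ +j57.4 Ω

βl = 2π × 0.136 = 49°
tan(βl) = 1.15
For a short-circuited stub, Z_in = jZ_0·tan(βl)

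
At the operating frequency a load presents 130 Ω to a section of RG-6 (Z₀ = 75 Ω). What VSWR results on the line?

Γ = (130 − 75)/(130 + 75) = 0.268
VSWR = (1 + 0.268)/(1 − 0.268)

VSWR ≈ 1.73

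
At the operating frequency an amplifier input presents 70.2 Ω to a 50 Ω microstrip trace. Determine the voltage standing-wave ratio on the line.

Γ = (70.2 − 50)/(70.2 + 50) = 0.168
VSWR = (1 + 0.168)/(1 − 0.168)

VSWR ≈ 1.4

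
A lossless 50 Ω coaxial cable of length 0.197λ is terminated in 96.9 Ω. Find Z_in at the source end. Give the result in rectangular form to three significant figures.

Z_in ≈ 28 − j12.3 Ω

βl = 2π × 0.197 = 70.9°
tan(βl) = tan(70.9°) = 2.89
Z_in = Z_0·(Z_L + jZ_0·tanβl)/(Z_0 + jZ_L·tanβl)
     = 50·(96.9 + j145)/(50 + j280)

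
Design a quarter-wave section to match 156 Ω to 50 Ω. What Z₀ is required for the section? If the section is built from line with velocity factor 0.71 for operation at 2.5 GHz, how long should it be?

Z_qwt = √(Z_0·R_L) = √(50 × 156) = √7800
λ = 0.71·c/f = 0.0852 m, so l = λ/4 = 0.0213 m

Z_qwt ≈ 88.3 Ω; length ≈ 2.13 cm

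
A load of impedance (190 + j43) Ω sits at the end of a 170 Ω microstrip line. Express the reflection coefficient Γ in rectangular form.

Γ ≈ 0.0688 + j0.111

Γ = (Z_L − Z_0)/(Z_L + Z_0) = (20 + j43)/(360 + j43)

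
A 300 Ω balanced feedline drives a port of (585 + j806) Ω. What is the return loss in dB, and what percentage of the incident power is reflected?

Γ = (285 + j806)/(885 + j806), |Γ| = 0.714
RL = −20·log₁₀(0.714) = 2.92 dB
P_refl/P_inc = |Γ|² = 0.51

RL ≈ 2.92 dB; 51% of incident power reflected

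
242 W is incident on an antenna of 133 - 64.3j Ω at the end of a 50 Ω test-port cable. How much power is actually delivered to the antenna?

P_delivered ≈ 171 W

|Γ| = |(83 − j64.3)/(183 − j64.3)| = 0.541
|Γ|² = 0.293
P_refl = |Γ|²·P_inc = 70.9 W, P_del = (1 − |Γ|²)·P_inc = 171 W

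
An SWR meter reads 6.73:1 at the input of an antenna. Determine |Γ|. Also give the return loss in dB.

|Γ| ≈ 0.741; return loss ≈ 2.6 dB

|Γ| = (S − 1)/(S + 1) = (6.73 − 1)/(6.73 + 1) = 5.73/7.73
RL = −20·log₁₀|Γ| = −20·log₁₀(0.741)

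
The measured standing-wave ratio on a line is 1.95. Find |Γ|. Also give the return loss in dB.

|Γ| ≈ 0.322; return loss ≈ 9.84 dB

|Γ| = (S − 1)/(S + 1) = (1.95 − 1)/(1.95 + 1) = 0.95/2.95
RL = −20·log₁₀|Γ| = −20·log₁₀(0.322)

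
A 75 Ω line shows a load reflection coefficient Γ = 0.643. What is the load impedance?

Z_L ≈ 345 Ω

Z_L = Z_0·(1 + Γ)/(1 − Γ) = 75·(1.64)/(0.357)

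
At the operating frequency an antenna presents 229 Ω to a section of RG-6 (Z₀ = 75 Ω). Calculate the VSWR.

For a purely resistive load, VSWR = R_L/Z_0 or Z_0/R_L (whichever > 1) = 229/75

VSWR ≈ 3.05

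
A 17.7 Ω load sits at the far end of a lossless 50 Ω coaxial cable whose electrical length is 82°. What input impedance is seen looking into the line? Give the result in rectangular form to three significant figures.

Z_in ≈ 124 + j42.4 Ω

tan(βl) = tan(82°) = 7.12
Z_in = Z_0·(Z_L + jZ_0·tanβl)/(Z_0 + jZ_L·tanβl)
     = 50·(17.7 + j356)/(50 + j126)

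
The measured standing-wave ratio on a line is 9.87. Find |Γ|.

|Γ| = (S − 1)/(S + 1) = (9.87 − 1)/(9.87 + 1) = 8.87/10.9

|Γ| ≈ 0.816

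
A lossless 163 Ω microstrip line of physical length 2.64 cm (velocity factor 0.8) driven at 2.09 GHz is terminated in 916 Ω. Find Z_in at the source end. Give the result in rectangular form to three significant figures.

Z_in ≈ 29.5 − j20 Ω

λ = v/f = 0.8·c / 2.09 GHz = 0.115 m
βl = 2π·l/λ = 2π × 0.23 = 82.8°
tan(βl) = tan(82.8°) = 7.88
Z_in = Z_0·(Z_L + jZ_0·tanβl)/(Z_0 + jZ_L·tanβl)
     = 163·(916 + j1280)/(163 + j7210)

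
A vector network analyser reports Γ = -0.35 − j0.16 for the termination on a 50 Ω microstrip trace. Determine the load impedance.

Z_L ≈ 23 − j8.66 Ω

Z_L = Z_0·(1 + Γ)/(1 − Γ) = 50·(0.65 − j0.16)/(1.35 + j0.16)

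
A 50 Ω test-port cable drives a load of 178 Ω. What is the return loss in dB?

RL ≈ 5.01 dB

Γ = (178 − 50)/(178 + 50) = 0.561
RL = −20·log₁₀|Γ| = −20·log₁₀(0.561)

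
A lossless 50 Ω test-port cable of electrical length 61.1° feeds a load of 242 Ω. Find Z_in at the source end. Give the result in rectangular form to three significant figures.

tan(βl) = tan(61.1°) = 1.81
Z_in = Z_0·(Z_L + jZ_0·tanβl)/(Z_0 + jZ_L·tanβl)
     = 50·(242 + j90.6)/(50 + j438)

Z_in ≈ 13.3 − j26.1 Ω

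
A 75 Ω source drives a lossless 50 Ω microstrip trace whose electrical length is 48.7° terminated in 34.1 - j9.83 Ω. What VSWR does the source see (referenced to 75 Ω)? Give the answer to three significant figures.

VSWR ≈ 2.12

tan(βl) = 1.14
Z_in = Z_0·(Z_L + jZ_0·tanβl)/(Z_0 + jZ_L·tanβl) = 37.3 + j14.8 Ω
Γ_s = (Z_in − Z_s)/(Z_in + Z_s) = (-37.7 + j14.8)/(112 + j14.8), |Γ_s| = 0.358
VSWR = (1 + |Γ_s|)/(1 − |Γ_s|)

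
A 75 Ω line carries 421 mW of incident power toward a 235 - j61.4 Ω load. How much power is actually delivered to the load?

|Γ| = |(160 − j61.4)/(310 − j61.4)| = 0.542
|Γ|² = 0.294
P_refl = |Γ|²·P_inc = 124 mW, P_del = (1 − |Γ|²)·P_inc = 297 mW

P_delivered ≈ 297 mW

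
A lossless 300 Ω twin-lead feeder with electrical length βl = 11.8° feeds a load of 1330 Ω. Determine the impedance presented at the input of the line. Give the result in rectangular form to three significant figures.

tan(βl) = tan(11.8°) = 0.209
Z_in = Z_0·(Z_L + jZ_0·tanβl)/(Z_0 + jZ_L·tanβl)
     = 300·(1330 + j62.7)/(300 + j278)

Z_in ≈ 747 − j629 Ω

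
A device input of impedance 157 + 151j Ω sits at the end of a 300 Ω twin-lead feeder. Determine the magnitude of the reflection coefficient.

Γ = (Z_L − Z_0)/(Z_L + Z_0) = (-143 + j151)/(457 + j151)
|Γ| = 208/481

|Γ| ≈ 0.432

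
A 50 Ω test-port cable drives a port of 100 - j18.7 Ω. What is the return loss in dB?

RL ≈ 9.04 dB

Γ = (50 − j18.7)/(150 − j18.7), |Γ| = 0.353
RL = −20·log₁₀|Γ| = −20·log₁₀(0.353)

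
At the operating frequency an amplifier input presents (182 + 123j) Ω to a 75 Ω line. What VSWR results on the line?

VSWR ≈ 3.67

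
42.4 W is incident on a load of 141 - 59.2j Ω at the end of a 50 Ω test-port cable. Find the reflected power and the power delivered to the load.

|Γ| = |(91 − j59.2)/(191 − j59.2)| = 0.543
|Γ|² = 0.295
P_refl = |Γ|²·P_inc = 12.5 W, P_del = (1 − |Γ|²)·P_inc = 29.9 W

P_reflected ≈ 12.5 W; P_delivered ≈ 29.9 W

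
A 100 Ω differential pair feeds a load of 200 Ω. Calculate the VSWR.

Γ = (200 − 100)/(200 + 100) = 0.333
VSWR = (1 + 0.333)/(1 − 0.333)

VSWR ≈ 2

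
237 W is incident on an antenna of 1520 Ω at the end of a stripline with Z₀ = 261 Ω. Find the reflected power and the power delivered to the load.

P_reflected ≈ 118 W; P_delivered ≈ 119 W

Γ = (1520 − 261)/(1520 + 261) = 0.707
|Γ|² = 0.5
P_refl = |Γ|²·P_inc = 118 W, P_del = (1 − |Γ|²)·P_inc = 119 W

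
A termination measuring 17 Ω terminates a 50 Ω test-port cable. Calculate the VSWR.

VSWR ≈ 2.94

Γ = (17 − 50)/(17 + 50) = -0.493
VSWR = (1 + 0.493)/(1 − 0.493)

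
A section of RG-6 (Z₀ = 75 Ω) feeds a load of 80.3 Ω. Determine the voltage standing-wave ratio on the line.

VSWR ≈ 1.07

For a purely resistive load, VSWR = R_L/Z_0 or Z_0/R_L (whichever > 1) = 80.3/75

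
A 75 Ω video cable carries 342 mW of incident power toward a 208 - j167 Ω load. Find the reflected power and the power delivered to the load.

|Γ| = |(133 − j167)/(283 − j167)| = 0.65
|Γ|² = 0.422
P_refl = |Γ|²·P_inc = 144 mW, P_del = (1 − |Γ|²)·P_inc = 198 mW

P_reflected ≈ 144 mW; P_delivered ≈ 198 mW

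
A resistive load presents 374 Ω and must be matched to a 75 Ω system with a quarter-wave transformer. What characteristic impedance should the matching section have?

Z_qwt ≈ 167 Ω

Z_qwt = √(Z_0·R_L) = √(75 × 374) = √28050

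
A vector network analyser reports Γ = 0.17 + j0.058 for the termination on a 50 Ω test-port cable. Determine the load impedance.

Z_L = Z_0·(1 + Γ)/(1 − Γ) = 50·(1.17 + j0.058)/(0.83 − j0.058)

Z_L ≈ 69.9 + j8.38 Ω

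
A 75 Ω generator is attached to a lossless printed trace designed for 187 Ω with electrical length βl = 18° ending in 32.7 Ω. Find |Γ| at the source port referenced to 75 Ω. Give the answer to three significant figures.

|Γ| ≈ 0.561

tan(βl) = 0.325
Z_in = Z_0·(Z_L + jZ_0·tanβl)/(Z_0 + jZ_L·tanβl) = 36 + j58.7 Ω
Γ_s = (Z_in − Z_s)/(Z_in + Z_s) = (-39 + j58.7)/(111 + j58.7), |Γ_s| = 0.561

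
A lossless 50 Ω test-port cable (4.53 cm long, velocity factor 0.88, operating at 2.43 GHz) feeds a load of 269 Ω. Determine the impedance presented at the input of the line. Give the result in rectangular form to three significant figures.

Z_in ≈ 33.9 + j76 Ω

λ = v/f = 0.88·c / 2.43 GHz = 0.109 m
βl = 2π·l/λ = 2π × 0.417 = 150°
tan(βl) = tan(150°) = -0.575
Z_in = Z_0·(Z_L + jZ_0·tanβl)/(Z_0 + jZ_L·tanβl)
     = 50·(269 − j28.7)/(50 − j155)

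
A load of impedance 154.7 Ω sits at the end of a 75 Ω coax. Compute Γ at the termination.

Γ = (Z_L − Z_0)/(Z_L + Z_0) = (154.7 − 75)/(154.7 + 75) = 79.7/229.7

Γ = 0.347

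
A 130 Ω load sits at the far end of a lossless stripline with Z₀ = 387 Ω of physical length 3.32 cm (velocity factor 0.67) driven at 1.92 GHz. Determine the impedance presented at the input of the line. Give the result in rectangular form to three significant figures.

Z_in ≈ 497 − j490 Ω

λ = v/f = 0.67·c / 1.92 GHz = 0.105 m
βl = 2π·l/λ = 2π × 0.317 = 114°
tan(βl) = tan(114°) = -2.23
Z_in = Z_0·(Z_L + jZ_0·tanβl)/(Z_0 + jZ_L·tanβl)
     = 387·(130 − j862)/(387 − j290)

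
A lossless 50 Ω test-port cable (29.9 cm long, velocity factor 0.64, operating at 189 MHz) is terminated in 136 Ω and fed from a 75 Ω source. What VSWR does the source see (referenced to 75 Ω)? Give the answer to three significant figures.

λ = v/f = 0.64·c / 189 MHz = 1.02 m
βl = 2π·l/λ = 2π × 0.294 = 106°
tan(βl) = -3.5
Z_in = Z_0·(Z_L + jZ_0·tanβl)/(Z_0 + jZ_L·tanβl) = 19.7 + j12.2 Ω
Γ_s = (Z_in − Z_s)/(Z_in + Z_s) = (-55.3 + j12.2)/(94.7 + j12.2), |Γ_s| = 0.594
VSWR = (1 + |Γ_s|)/(1 − |Γ_s|)

VSWR ≈ 3.92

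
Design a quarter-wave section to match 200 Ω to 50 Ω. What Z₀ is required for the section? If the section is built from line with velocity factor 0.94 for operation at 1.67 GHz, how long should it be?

Z_qwt = √(Z_0·R_L) = √(50 × 200) = √10000
λ = 0.94·c/f = 0.169 m, so l = λ/4 = 0.0422 m

Z_qwt ≈ 100 Ω; length ≈ 4.22 cm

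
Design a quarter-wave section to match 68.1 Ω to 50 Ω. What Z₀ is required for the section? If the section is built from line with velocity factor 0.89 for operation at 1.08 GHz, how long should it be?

Z_qwt = √(Z_0·R_L) = √(50 × 68.1) = √3405
λ = 0.89·c/f = 0.247 m, so l = λ/4 = 0.0618 m

Z_qwt ≈ 58.4 Ω; length ≈ 6.18 cm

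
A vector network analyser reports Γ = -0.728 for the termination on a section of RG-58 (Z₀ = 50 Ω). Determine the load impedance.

Z_L = Z_0·(1 + Γ)/(1 − Γ) = 50·(0.272)/(1.73)

Z_L ≈ 7.87 Ω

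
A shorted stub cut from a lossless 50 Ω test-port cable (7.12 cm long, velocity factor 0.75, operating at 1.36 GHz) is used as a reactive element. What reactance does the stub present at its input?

X_in ≈ -23.4 Ω (capacitive)

λ = v/f = 0.75·c / 1.36 GHz = 0.165 m
βl = 2π·l/λ = 2π × 0.43 = 155°
tan(βl) = -0.468
For a shorted stub, Z_in = jZ_0·tan(βl)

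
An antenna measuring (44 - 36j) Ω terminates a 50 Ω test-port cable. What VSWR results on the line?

Γ = (Z_L − Z_0)/(Z_L + Z_0) = (-6 − j36)/(94 − j36)
|Γ| = 36.5/101 = 0.363
VSWR = (1 + |Γ|)/(1 − |Γ|) = 1.36/0.637

VSWR ≈ 2.14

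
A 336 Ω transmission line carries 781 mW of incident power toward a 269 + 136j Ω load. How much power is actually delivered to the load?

P_delivered ≈ 734 mW

|Γ| = |(-67 + j136)/(605 + j136)| = 0.244
|Γ|² = 0.0598
P_refl = |Γ|²·P_inc = 46.7 mW, P_del = (1 − |Γ|²)·P_inc = 734 mW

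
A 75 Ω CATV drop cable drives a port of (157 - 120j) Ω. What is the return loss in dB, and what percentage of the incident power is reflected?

RL ≈ 5.09 dB; 31% of incident power reflected

Γ = (82 − j120)/(232 − j120), |Γ| = 0.556
RL = −20·log₁₀(0.556) = 5.09 dB
P_refl/P_inc = |Γ|² = 0.31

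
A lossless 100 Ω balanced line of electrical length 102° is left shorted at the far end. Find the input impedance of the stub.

Z_in ≈ −j470 Ω

tan(βl) = -4.7
For a shorted stub, Z_in = jZ_0·tan(βl)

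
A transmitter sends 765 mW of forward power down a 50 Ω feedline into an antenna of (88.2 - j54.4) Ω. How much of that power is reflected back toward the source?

P_reflected ≈ 153 mW

|Γ| = |(38.2 − j54.4)/(138.2 − j54.4)| = 0.448
|Γ|² = 0.2
P_refl = |Γ|²·P_inc = 153 mW, P_del = (1 − |Γ|²)·P_inc = 612 mW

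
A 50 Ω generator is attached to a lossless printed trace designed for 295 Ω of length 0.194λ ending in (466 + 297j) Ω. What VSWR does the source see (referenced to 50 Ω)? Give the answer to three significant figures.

βl = 2π × 0.194 = 69.8°
tan(βl) = 2.72
Z_in = Z_0·(Z_L + jZ_0·tanβl)/(Z_0 + jZ_L·tanβl) = 182 − j182 Ω
Γ_s = (Z_in − Z_s)/(Z_in + Z_s) = (132 − j182)/(232 − j182), |Γ_s| = 0.762
VSWR = (1 + |Γ_s|)/(1 − |Γ_s|)

VSWR ≈ 7.42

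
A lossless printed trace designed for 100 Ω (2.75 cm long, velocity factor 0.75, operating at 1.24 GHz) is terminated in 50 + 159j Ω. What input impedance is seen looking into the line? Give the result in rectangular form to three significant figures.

λ = v/f = 0.75·c / 1.24 GHz = 0.181 m
βl = 2π·l/λ = 2π × 0.152 = 54.6°
tan(βl) = tan(54.6°) = 1.41
Z_in = Z_0·(Z_L + jZ_0·tanβl)/(Z_0 + jZ_L·tanβl)
     = 100·(50 + j300)/(-123 + j70.3)

Z_in ≈ 73.7 − j201 Ω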